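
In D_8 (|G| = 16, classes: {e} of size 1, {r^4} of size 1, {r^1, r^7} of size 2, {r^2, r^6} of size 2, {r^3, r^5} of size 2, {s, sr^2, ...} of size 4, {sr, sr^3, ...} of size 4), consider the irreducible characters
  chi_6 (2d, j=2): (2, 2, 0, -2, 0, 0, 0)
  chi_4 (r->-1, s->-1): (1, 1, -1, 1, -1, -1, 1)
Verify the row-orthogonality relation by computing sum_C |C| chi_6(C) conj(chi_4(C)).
Sum = 0; so <chi_6, chi_4> = 0 (distinct irreducibles are orthogonal).

Details: Compute term by term over conjugacy classes (|C| * chi_6(C) * conj(chi_4(C))):
  1*(2)*conj(1) + 1*(2)*conj(1) + 2*(0)*conj(-1) + 2*(-2)*conj(1) + 2*(0)*conj(-1) + 4*(0)*conj(-1) + 4*(0)*conj(1)
  = (2) + (2) + (0) + (-4) + (0) + (0) + (0)
  = 0.
Dividing by |G| = 16 gives 0/16 = 0, matching the row-orthogonality relation <chi_6, chi_4> = [chi_6 = chi_4].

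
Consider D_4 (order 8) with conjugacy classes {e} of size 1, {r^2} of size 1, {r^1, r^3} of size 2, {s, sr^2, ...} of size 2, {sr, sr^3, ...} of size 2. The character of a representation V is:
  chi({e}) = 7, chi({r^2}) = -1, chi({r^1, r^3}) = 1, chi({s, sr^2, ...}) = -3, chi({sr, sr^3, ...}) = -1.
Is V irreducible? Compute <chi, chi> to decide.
Not irreducible (reducible): <chi, chi> = 9 > 1.

Why: <chi, chi> = (1/|G|) sum_C |C| * |chi(C)|^2 = (1/8)[1*|7|^2 + 1*|-1|^2 + 2*|1|^2 + 2*|-3|^2 + 2*|-1|^2]
  = (1/8)[(49) + (1) + (2) + (18) + (2)] = 72/8 = 9.
A character is irreducible iff <chi, chi> = 1, so this representation is reducible.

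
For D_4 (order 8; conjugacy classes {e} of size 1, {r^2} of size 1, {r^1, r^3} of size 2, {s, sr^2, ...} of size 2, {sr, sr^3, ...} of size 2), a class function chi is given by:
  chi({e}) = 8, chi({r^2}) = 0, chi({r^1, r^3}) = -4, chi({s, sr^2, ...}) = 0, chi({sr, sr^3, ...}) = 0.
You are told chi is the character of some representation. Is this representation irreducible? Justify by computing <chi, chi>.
Not irreducible (reducible): <chi, chi> = 12 > 1.

Working: <chi, chi> = (1/|G|) sum_C |C| * |chi(C)|^2 = (1/8)[1*|8|^2 + 1*|0|^2 + 2*|-4|^2 + 2*|0|^2 + 2*|0|^2]
  = (1/8)[(64) + (0) + (32) + (0) + (0)] = 96/8 = 12.
A character is irreducible iff <chi, chi> = 1, so this representation is reducible.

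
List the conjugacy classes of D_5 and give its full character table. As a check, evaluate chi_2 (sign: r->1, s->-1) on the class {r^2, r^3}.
Conjugacy classes: {e} of size 1, {r^1, r^4} of size 2, {r^2, r^3} of size 2, {s, sr, ..., sr^4} of size 5.
Character table:
  irrep \ class              {e} (size 1)  {r^1, r^4} (size 2)  {r^2, r^3} (size 2)  {s, sr, ..., sr^4} (size 5)
  chi_1 (triv)               1             1                    1                    1                          
  chi_2 (sign: r->1, s->-1)  1             1                    1                    -1                         
  chi_3 (2d, j=1)            2             -1/2 + sqrt(5)/2     -sqrt(5)/2 - 1/2     0                          
  chi_4 (2d, j=2)            2             -sqrt(5)/2 - 1/2     -1/2 + sqrt(5)/2     0                          

Spot check: chi_2 (sign: r->1, s->-1) on {r^2, r^3} = 1.

D_5 has order 2*5 = 10 with 4 conjugacy classes, hence 4 irreducibles. Sum of squared dims 1 + 1 + 4 + 4 = 10 = |G|. Linear characters come from the abelianisation; the 2-dimensional irreps have character r^k -> 2*cos(2*pi*j*k/5), reflections -> 0.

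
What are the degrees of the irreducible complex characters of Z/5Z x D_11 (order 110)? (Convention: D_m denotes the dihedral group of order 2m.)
Dimensions: 1, 1, 1, 1, 1, 1, 1, 1, 1, 1, 2, 2, 2, 2, 2, 2, 2, 2, 2, 2, 2, 2, 2, 2, 2, 2, 2, 2, 2, 2, 2, 2, 2, 2, 2

Working: There are 35 irreducibles (= number of conjugacy classes). Their dimensions d_i satisfy sum d_i^2 = |G| = 110: 1 + 1 + 1 + 1 + 1 + 1 + 1 + 1 + 1 + 1 + 4 + 4 + 4 + 4 + 4 + 4 + 4 + 4 + 4 + 4 + 4 + 4 + 4 + 4 + 4 + 4 + 4 + 4 + 4 + 4 + 4 + 4 + 4 + 4 + 4 = 110. (For the product with Z/5Z: each of the 5 1-dim characters of Z/5Z tensors with each irrep of D_11, giving 5 copies of each D_11-dimension.)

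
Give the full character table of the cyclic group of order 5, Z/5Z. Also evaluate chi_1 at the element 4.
Character table of Z/5Z (irreps indexed chi_0,...,chi_4 with chi_k(m) = zeta_5^(k*m), zeta_5 = exp(2*pi*i/5)):
  irrep \ class  {0} (size 1)  {1} (size 1)    {2} (size 1)    {3} (size 1)    {4} (size 1)  
  chi_0          1             1               1               1               1             
  chi_1          1             exp(2*I*pi/5)   exp(4*I*pi/5)   exp(-4*I*pi/5)  exp(-2*I*pi/5)
  chi_2          1             exp(4*I*pi/5)   exp(-2*I*pi/5)  exp(2*I*pi/5)   exp(-4*I*pi/5)
  chi_3          1             exp(-4*I*pi/5)  exp(2*I*pi/5)   exp(-2*I*pi/5)  exp(4*I*pi/5) 
  chi_4          1             exp(-2*I*pi/5)  exp(-4*I*pi/5)  exp(4*I*pi/5)   exp(2*I*pi/5) 

Spot check: chi_1(4) = zeta_5^(1*4) = zeta_5^4 = exp(-2*I*pi/5).

Reasoning: Z/5Z is abelian, so all 5 irreducible complex representations are 1-dimensional. They are given by chi_k(m) = zeta_5^(k*m) for k = 0,...,4. Row orthogonality: sum_m chi_k(m) conj(chi_l(m)) = 5 * [k = l].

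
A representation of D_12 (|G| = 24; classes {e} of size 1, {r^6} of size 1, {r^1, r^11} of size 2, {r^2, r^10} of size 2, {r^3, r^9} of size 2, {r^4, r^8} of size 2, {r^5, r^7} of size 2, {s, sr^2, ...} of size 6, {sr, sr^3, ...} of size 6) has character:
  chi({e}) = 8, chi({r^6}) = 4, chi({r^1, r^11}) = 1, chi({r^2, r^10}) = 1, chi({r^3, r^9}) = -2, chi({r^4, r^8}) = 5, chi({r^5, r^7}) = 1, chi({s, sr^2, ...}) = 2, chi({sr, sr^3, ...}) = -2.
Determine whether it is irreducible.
Not irreducible (reducible): <chi, chi> = 8 > 1.

Derivation: <chi, chi> = (1/|G|) sum_C |C| * |chi(C)|^2 = (1/24)[1*|8|^2 + 1*|4|^2 + 2*|1|^2 + 2*|1|^2 + 2*|-2|^2 + 2*|5|^2 + 2*|1|^2 + 6*|2|^2 + 6*|-2|^2]
  = (1/24)[(64) + (16) + (2) + (2) + (8) + (50) + (2) + (24) + (24)] = 192/24 = 8.
A character is irreducible iff <chi, chi> = 1, so this representation is reducible.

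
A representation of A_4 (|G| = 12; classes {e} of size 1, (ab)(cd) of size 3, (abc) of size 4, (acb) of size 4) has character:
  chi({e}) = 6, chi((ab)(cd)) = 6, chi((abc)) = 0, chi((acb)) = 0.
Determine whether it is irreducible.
Not irreducible (reducible): <chi, chi> = 12 > 1.

Explanation: <chi, chi> = (1/|G|) sum_C |C| * |chi(C)|^2 = (1/12)[1*|6|^2 + 3*|6|^2 + 4*|0|^2 + 4*|0|^2]
  = (1/12)[(36) + (108) + (0) + (0)] = 144/12 = 12.
(Exp terms are combined using exp(i*s)*conj(exp(i*t)) = exp(i*(s-t)), and sums of them are collapsed using the identity that for every m > 1 the m distinct m-th roots of unity sum to 0, e.g. 1 + exp(2*I*pi/3) + exp(-2*I*pi/3) = 0.)
A character is irreducible iff <chi, chi> = 1, so this representation is reducible.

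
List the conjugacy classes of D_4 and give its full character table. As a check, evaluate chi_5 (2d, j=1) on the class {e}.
Conjugacy classes: {e} of size 1, {r^2} of size 1, {r^1, r^3} of size 2, {s, sr^2, ...} of size 2, {sr, sr^3, ...} of size 2.
Character table:
  irrep \ class              {e} (size 1)  {r^2} (size 1)  {r^1, r^3} (size 2)  {s, sr^2, ...} (size 2)  {sr, sr^3, ...} (size 2)
  chi_1 (triv)               1             1               1                    1                        1                       
  chi_2 (sign: r->1, s->-1)  1             1               1                    -1                       -1                      
  chi_3 (r->-1, s->1)        1             1               -1                   1                        -1                      
  chi_4 (r->-1, s->-1)       1             1               -1                   -1                       1                       
  chi_5 (2d, j=1)            2             -2              0                    0                        0                       

Spot check: chi_5 (2d, j=1) on {e} = 2.

Proof sketch: D_4 has order 2*4 = 8 with 5 conjugacy classes, hence 5 irreducibles. Sum of squared dims 1 + 1 + 1 + 1 + 4 = 8 = |G|. Linear characters come from the abelianisation; the 2-dimensional irreps have character r^k -> 2*cos(2*pi*j*k/4), reflections -> 0.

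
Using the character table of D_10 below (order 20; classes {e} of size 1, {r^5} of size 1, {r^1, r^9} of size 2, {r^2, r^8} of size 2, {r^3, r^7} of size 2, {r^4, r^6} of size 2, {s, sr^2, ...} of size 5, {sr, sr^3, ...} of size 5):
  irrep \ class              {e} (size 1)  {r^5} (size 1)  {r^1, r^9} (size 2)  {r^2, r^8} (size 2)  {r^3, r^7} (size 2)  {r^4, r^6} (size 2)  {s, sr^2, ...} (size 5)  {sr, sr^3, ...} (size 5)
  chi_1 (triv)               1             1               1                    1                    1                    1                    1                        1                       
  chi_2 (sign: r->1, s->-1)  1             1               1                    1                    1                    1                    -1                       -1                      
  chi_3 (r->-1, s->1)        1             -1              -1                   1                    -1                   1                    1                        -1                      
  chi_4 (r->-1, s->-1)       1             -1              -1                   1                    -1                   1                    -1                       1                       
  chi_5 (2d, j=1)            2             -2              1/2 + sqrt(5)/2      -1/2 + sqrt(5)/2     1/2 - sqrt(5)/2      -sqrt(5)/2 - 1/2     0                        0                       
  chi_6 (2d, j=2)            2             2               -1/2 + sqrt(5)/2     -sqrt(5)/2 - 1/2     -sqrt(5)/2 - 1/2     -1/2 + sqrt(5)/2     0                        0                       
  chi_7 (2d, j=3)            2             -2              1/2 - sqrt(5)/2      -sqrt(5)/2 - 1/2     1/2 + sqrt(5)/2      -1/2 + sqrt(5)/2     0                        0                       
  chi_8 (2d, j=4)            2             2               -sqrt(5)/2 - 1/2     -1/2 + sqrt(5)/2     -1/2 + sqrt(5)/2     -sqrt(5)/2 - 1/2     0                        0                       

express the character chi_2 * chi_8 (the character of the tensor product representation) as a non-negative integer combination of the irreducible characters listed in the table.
chi_2 tensor chi_8 = chi_8 (all other irreducibles have multiplicity 0).

Working: The character of a tensor product is the pointwise product (chi_2 * chi_8)(C) = chi_2(C) * chi_8(C):
  {e}: (1)*(2), {r^5}: (1)*(2), {r^1, r^9}: (1)*(-sqrt(5)/2 - 1/2), {r^2, r^8}: (1)*(-1/2 + sqrt(5)/2), {r^3, r^7}: (1)*(-1/2 + sqrt(5)/2), {r^4, r^6}: (1)*(-sqrt(5)/2 - 1/2), {s, sr^2, ...}: (-1)*(0), {sr, sr^3, ...}: (-1)*(0)
so (chi_2 * chi_8) takes values
  {e} -> 2, {r^5} -> 2, {r^1, r^9} -> -sqrt(5)/2 - 1/2, {r^2, r^8} -> -1/2 + sqrt(5)/2, {r^3, r^7} -> -1/2 + sqrt(5)/2, {r^4, r^6} -> -sqrt(5)/2 - 1/2, {s, sr^2, ...} -> 0, {sr, sr^3, ...} -> 0.
Now take the inner product of this character with each irreducible chi from the table, <chi_2*chi_8, chi> = (1/20) sum_C |C| (chi_2*chi_8)(C) conj(chi(C)):
  <chi_2*chi_8, chi_1> = (1/20)[1*(2)*conj(1) + 1*(2)*conj(1) + 2*(-sqrt(5)/2 - 1/2)*conj(1) + 2*(-1/2 + sqrt(5)/2)*conj(1) + 2*(-1/2 + sqrt(5)/2)*conj(1) + 2*(-sqrt(5)/2 - 1/2)*conj(1) + 5*(0)*conj(1) + 5*(0)*conj(1)]
      = (1/20)[(2) + (2) + (-sqrt(5) - 1) + (-1 + sqrt(5)) + (-1 + sqrt(5)) + (-sqrt(5) - 1) + (0) + (0)] = 0/20 = 0
  <chi_2*chi_8, chi_2> = (1/20)[1*(2)*conj(1) + 1*(2)*conj(1) + 2*(-sqrt(5)/2 - 1/2)*conj(1) + 2*(-1/2 + sqrt(5)/2)*conj(1) + 2*(-1/2 + sqrt(5)/2)*conj(1) + 2*(-sqrt(5)/2 - 1/2)*conj(1) + 5*(0)*conj(-1) + 5*(0)*conj(-1)]
      = (1/20)[(2) + (2) + (-sqrt(5) - 1) + (-1 + sqrt(5)) + (-1 + sqrt(5)) + (-sqrt(5) - 1) + (0) + (0)] = 0/20 = 0
  <chi_2*chi_8, chi_3> = (1/20)[1*(2)*conj(1) + 1*(2)*conj(-1) + 2*(-sqrt(5)/2 - 1/2)*conj(-1) + 2*(-1/2 + sqrt(5)/2)*conj(1) + 2*(-1/2 + sqrt(5)/2)*conj(-1) + 2*(-sqrt(5)/2 - 1/2)*conj(1) + 5*(0)*conj(1) + 5*(0)*conj(-1)]
      = (1/20)[(2) + (-2) + (1 + sqrt(5)) + (-1 + sqrt(5)) + (1 - sqrt(5)) + (-sqrt(5) - 1) + (0) + (0)] = 0/20 = 0
  <chi_2*chi_8, chi_4> = (1/20)[1*(2)*conj(1) + 1*(2)*conj(-1) + 2*(-sqrt(5)/2 - 1/2)*conj(-1) + 2*(-1/2 + sqrt(5)/2)*conj(1) + 2*(-1/2 + sqrt(5)/2)*conj(-1) + 2*(-sqrt(5)/2 - 1/2)*conj(1) + 5*(0)*conj(-1) + 5*(0)*conj(1)]
      = (1/20)[(2) + (-2) + (1 + sqrt(5)) + (-1 + sqrt(5)) + (1 - sqrt(5)) + (-sqrt(5) - 1) + (0) + (0)] = 0/20 = 0
  <chi_2*chi_8, chi_5> = (1/20)[1*(2)*conj(2) + 1*(2)*conj(-2) + 2*(-sqrt(5)/2 - 1/2)*conj(1/2 + sqrt(5)/2) + 2*(-1/2 + sqrt(5)/2)*conj(-1/2 + sqrt(5)/2) + 2*(-1/2 + sqrt(5)/2)*conj(1/2 - sqrt(5)/2) + 2*(-sqrt(5)/2 - 1/2)*conj(-sqrt(5)/2 - 1/2) + 5*(0)*conj(0) + 5*(0)*conj(0)]
      = (1/20)[(4) + (-4) + (-3 - sqrt(5)) + (3 - sqrt(5)) + (-3 + sqrt(5)) + (sqrt(5) + 3) + (0) + (0)] = 0/20 = 0
  <chi_2*chi_8, chi_6> = (1/20)[1*(2)*conj(2) + 1*(2)*conj(2) + 2*(-sqrt(5)/2 - 1/2)*conj(-1/2 + sqrt(5)/2) + 2*(-1/2 + sqrt(5)/2)*conj(-sqrt(5)/2 - 1/2) + 2*(-1/2 + sqrt(5)/2)*conj(-sqrt(5)/2 - 1/2) + 2*(-sqrt(5)/2 - 1/2)*conj(-1/2 + sqrt(5)/2) + 5*(0)*conj(0) + 5*(0)*conj(0)]
      = (1/20)[(4) + (4) + (-2) + (-2) + (-2) + (-2) + (0) + (0)] = 0/20 = 0
  <chi_2*chi_8, chi_7> = (1/20)[1*(2)*conj(2) + 1*(2)*conj(-2) + 2*(-sqrt(5)/2 - 1/2)*conj(1/2 - sqrt(5)/2) + 2*(-1/2 + sqrt(5)/2)*conj(-sqrt(5)/2 - 1/2) + 2*(-1/2 + sqrt(5)/2)*conj(1/2 + sqrt(5)/2) + 2*(-sqrt(5)/2 - 1/2)*conj(-1/2 + sqrt(5)/2) + 5*(0)*conj(0) + 5*(0)*conj(0)]
      = (1/20)[(4) + (-4) + (2) + (-2) + (2) + (-2) + (0) + (0)] = 0/20 = 0
  <chi_2*chi_8, chi_8> = (1/20)[1*(2)*conj(2) + 1*(2)*conj(2) + 2*(-sqrt(5)/2 - 1/2)*conj(-sqrt(5)/2 - 1/2) + 2*(-1/2 + sqrt(5)/2)*conj(-1/2 + sqrt(5)/2) + 2*(-1/2 + sqrt(5)/2)*conj(-1/2 + sqrt(5)/2) + 2*(-sqrt(5)/2 - 1/2)*conj(-sqrt(5)/2 - 1/2) + 5*(0)*conj(0) + 5*(0)*conj(0)]
      = (1/20)[(4) + (4) + (sqrt(5) + 3) + (3 - sqrt(5)) + (3 - sqrt(5)) + (sqrt(5) + 3) + (0) + (0)] = 20/20 = 1
Hence the multiplicities are chi_8: 1. Dimension check: dim(chi_2)*dim(chi_8) = 1*2 = 2 and sum (mult * dim) = 1*2 = 2.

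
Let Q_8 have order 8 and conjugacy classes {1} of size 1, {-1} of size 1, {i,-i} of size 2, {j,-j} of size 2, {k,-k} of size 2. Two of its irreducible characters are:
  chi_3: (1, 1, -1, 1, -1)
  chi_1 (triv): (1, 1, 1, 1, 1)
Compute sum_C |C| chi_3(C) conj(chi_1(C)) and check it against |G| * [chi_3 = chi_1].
Sum = 0; so <chi_3, chi_1> = 0 (distinct irreducibles are orthogonal).

Details: Compute term by term over conjugacy classes (|C| * chi_3(C) * conj(chi_1(C))):
  1*(1)*conj(1) + 1*(1)*conj(1) + 2*(-1)*conj(1) + 2*(1)*conj(1) + 2*(-1)*conj(1)
  = (1) + (1) + (-2) + (2) + (-2)
  = 0.
Dividing by |G| = 8 gives 0/8 = 0, matching the row-orthogonality relation <chi_3, chi_1> = [chi_3 = chi_1].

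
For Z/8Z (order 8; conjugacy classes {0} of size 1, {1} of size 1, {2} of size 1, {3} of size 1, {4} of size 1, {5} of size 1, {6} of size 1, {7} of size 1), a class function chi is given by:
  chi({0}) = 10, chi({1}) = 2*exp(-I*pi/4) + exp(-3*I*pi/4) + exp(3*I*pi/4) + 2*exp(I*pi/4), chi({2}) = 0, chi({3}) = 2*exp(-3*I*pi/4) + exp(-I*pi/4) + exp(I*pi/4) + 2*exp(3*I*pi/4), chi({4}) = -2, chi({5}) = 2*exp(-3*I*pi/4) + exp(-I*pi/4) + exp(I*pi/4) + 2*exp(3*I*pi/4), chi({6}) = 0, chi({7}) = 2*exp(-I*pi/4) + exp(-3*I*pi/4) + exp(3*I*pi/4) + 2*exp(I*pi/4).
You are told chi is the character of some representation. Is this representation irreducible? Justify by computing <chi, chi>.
Not irreducible (reducible): <chi, chi> = 14 > 1.

Justification: <chi, chi> = (1/|G|) sum_C |C| * |chi(C)|^2 = (1/8)[1*|10|^2 + 1*|2*exp(-I*pi/4) + exp(-3*I*pi/4) + exp(3*I*pi/4) + 2*exp(I*pi/4)|^2 + 1*|0|^2 + 1*|2*exp(-3*I*pi/4) + exp(-I*pi/4) + exp(I*pi/4) + 2*exp(3*I*pi/4)|^2 + 1*|-2|^2 + 1*|2*exp(-3*I*pi/4) + exp(-I*pi/4) + exp(I*pi/4) + 2*exp(3*I*pi/4)|^2 + 1*|0|^2 + 1*|2*exp(-I*pi/4) + exp(-3*I*pi/4) + exp(3*I*pi/4) + 2*exp(I*pi/4)|^2]
  = (1/8)[(100) + (2) + (0) + (2) + (4) + (2) + (0) + (2)] = 112/8 = 14.
(Exp terms are combined using exp(i*s)*conj(exp(i*t)) = exp(i*(s-t)), and sums of them are collapsed using the identity that for every m > 1 the m distinct m-th roots of unity sum to 0, e.g. 1 + exp(2*I*pi/3) + exp(-2*I*pi/3) = 0.)
A character is irreducible iff <chi, chi> = 1, so this representation is reducible.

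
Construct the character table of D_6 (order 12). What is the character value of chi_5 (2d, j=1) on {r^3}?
Conjugacy classes: {e} of size 1, {r^3} of size 1, {r^1, r^5} of size 2, {r^2, r^4} of size 2, {s, sr^2, ...} of size 3, {sr, sr^3, ...} of size 3.
Character table:
  irrep \ class              {e} (size 1)  {r^3} (size 1)  {r^1, r^5} (size 2)  {r^2, r^4} (size 2)  {s, sr^2, ...} (size 3)  {sr, sr^3, ...} (size 3)
  chi_1 (triv)               1             1               1                    1                    1                        1                       
  chi_2 (sign: r->1, s->-1)  1             1               1                    1                    -1                       -1                      
  chi_3 (r->-1, s->1)        1             -1              -1                   1                    1                        -1                      
  chi_4 (r->-1, s->-1)       1             -1              -1                   1                    -1                       1                       
  chi_5 (2d, j=1)            2             -2              1                    -1                   0                        0                       
  chi_6 (2d, j=2)            2             2               -1                   -1                   0                        0                       

Spot check: chi_5 (2d, j=1) on {r^3} = -2.

Derivation: D_6 has order 2*6 = 12 with 6 conjugacy classes, hence 6 irreducibles. Sum of squared dims 1 + 1 + 1 + 1 + 4 + 4 = 12 = |G|. Linear characters come from the abelianisation; the 2-dimensional irreps have character r^k -> 2*cos(2*pi*j*k/6), reflections -> 0.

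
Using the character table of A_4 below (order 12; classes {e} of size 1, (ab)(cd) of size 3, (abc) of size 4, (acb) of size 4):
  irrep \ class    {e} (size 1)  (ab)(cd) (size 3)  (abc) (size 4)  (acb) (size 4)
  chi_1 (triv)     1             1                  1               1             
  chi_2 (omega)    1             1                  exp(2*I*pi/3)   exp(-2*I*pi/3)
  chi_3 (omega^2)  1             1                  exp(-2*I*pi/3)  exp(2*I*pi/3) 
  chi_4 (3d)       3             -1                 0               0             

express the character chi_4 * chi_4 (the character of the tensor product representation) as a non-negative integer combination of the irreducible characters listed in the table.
chi_4 tensor chi_4 = chi_1 + chi_2 + chi_3 + 2*chi_4 (all other irreducibles have multiplicity 0).

Argument: The character of a tensor product is the pointwise product (chi_4 * chi_4)(C) = chi_4(C) * chi_4(C):
  {e}: (3)*(3), (ab)(cd): (-1)*(-1), (abc): (0)*(0), (acb): (0)*(0)
so (chi_4 * chi_4) takes values
  {e} -> 9, (ab)(cd) -> 1, (abc) -> 0, (acb) -> 0.
Now take the inner product of this character with each irreducible chi from the table, <chi_4*chi_4, chi> = (1/12) sum_C |C| (chi_4*chi_4)(C) conj(chi(C)):
  <chi_4*chi_4, chi_1> = (1/12)[1*(9)*conj(1) + 3*(1)*conj(1) + 4*(0)*conj(1) + 4*(0)*conj(1)]
      = (1/12)[(9) + (3) + (0) + (0)] = 12/12 = 1
  <chi_4*chi_4, chi_2> = (1/12)[1*(9)*conj(1) + 3*(1)*conj(1) + 4*(0)*conj(exp(2*I*pi/3)) + 4*(0)*conj(exp(-2*I*pi/3))]
      = (1/12)[(9) + (3) + (0) + (0)] = 12/12 = 1
  <chi_4*chi_4, chi_3> = (1/12)[1*(9)*conj(1) + 3*(1)*conj(1) + 4*(0)*conj(exp(-2*I*pi/3)) + 4*(0)*conj(exp(2*I*pi/3))]
      = (1/12)[(9) + (3) + (0) + (0)] = 12/12 = 1
  <chi_4*chi_4, chi_4> = (1/12)[1*(9)*conj(3) + 3*(1)*conj(-1) + 4*(0)*conj(0) + 4*(0)*conj(0)]
      = (1/12)[(27) + (-3) + (0) + (0)] = 24/12 = 2
(Exp terms are combined using exp(i*s)*conj(exp(i*t)) = exp(i*(s-t)), and sums of them are collapsed using the identity that for every m > 1 the m distinct m-th roots of unity sum to 0, e.g. 1 + exp(2*I*pi/3) + exp(-2*I*pi/3) = 0.)
Hence the multiplicities are chi_1: 1, chi_2: 1, chi_3: 1, chi_4: 2. Dimension check: dim(chi_4)*dim(chi_4) = 3*3 = 9 and sum (mult * dim) = 1*1 + 1*1 + 1*1 + 2*3 = 9.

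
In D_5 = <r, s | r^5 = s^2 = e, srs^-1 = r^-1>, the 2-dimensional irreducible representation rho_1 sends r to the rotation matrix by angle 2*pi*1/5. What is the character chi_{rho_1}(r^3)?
chi_{rho_1}(r^3) = 2*cos(2*pi*1*3/5) = -sqrt(5)/2 - 1/2

Justification: rho_1(r^3) is rotation by angle 2*pi*1*3/5, whose trace is 2*cos(2*pi*1*3/5) = -sqrt(5)/2 - 1/2.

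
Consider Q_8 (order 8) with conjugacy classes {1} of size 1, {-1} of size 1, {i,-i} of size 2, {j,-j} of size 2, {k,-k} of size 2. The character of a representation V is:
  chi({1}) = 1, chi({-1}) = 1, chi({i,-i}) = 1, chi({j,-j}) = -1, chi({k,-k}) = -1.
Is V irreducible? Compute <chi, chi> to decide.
Irreducible: <chi, chi> = 1.

Explanation: <chi, chi> = (1/|G|) sum_C |C| * |chi(C)|^2 = (1/8)[1*|1|^2 + 1*|1|^2 + 2*|1|^2 + 2*|-1|^2 + 2*|-1|^2]
  = (1/8)[(1) + (1) + (2) + (2) + (2)] = 8/8 = 1.
A character is irreducible iff <chi, chi> = 1, so this representation is irreducible.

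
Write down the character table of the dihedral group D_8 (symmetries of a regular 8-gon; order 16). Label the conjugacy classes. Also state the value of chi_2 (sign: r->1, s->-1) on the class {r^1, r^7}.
Conjugacy classes: {e} of size 1, {r^4} of size 1, {r^1, r^7} of size 2, {r^2, r^6} of size 2, {r^3, r^5} of size 2, {s, sr^2, ...} of size 4, {sr, sr^3, ...} of size 4.
Character table:
  irrep \ class              {e} (size 1)  {r^4} (size 1)  {r^1, r^7} (size 2)  {r^2, r^6} (size 2)  {r^3, r^5} (size 2)  {s, sr^2, ...} (size 4)  {sr, sr^3, ...} (size 4)
  chi_1 (triv)               1             1               1                    1                    1                    1                        1                       
  chi_2 (sign: r->1, s->-1)  1             1               1                    1                    1                    -1                       -1                      
  chi_3 (r->-1, s->1)        1             1               -1                   1                    -1                   1                        -1                      
  chi_4 (r->-1, s->-1)       1             1               -1                   1                    -1                   -1                       1                       
  chi_5 (2d, j=1)            2             -2              sqrt(2)              0                    -sqrt(2)             0                        0                       
  chi_6 (2d, j=2)            2             2               0                    -2                   0                    0                        0                       
  chi_7 (2d, j=3)            2             -2              -sqrt(2)             0                    sqrt(2)              0                        0                       

Spot check: chi_2 (sign: r->1, s->-1) on {r^1, r^7} = 1.

Solution. D_8 has order 2*8 = 16 with 7 conjugacy classes, hence 7 irreducibles. Sum of squared dims 1 + 1 + 1 + 1 + 4 + 4 + 4 = 16 = |G|. Linear characters come from the abelianisation; the 2-dimensional irreps have character r^k -> 2*cos(2*pi*j*k/8), reflections -> 0.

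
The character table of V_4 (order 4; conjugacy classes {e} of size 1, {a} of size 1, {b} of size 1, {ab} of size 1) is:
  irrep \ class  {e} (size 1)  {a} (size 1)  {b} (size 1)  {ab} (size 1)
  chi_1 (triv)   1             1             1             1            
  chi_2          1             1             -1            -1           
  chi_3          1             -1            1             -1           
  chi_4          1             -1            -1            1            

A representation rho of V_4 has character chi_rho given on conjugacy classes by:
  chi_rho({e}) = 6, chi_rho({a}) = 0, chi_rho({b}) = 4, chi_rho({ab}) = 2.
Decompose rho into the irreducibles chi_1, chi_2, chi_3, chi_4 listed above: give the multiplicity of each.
Multiplicities: chi_1: 3, chi_2: 0, chi_3: 2, chi_4: 1.

Why: Use <chi_rho, chi> = (1/|G|) sum_C |C| * chi_rho(C) * conj(chi(C)) with |G| = 4 for each irreducible chi in the table:
  <chi_rho, chi_1> = (1/4)[1*(6)*conj(1) + 1*(0)*conj(1) + 1*(4)*conj(1) + 1*(2)*conj(1)]
      = (1/4)[(6) + (0) + (4) + (2)] = 12/4 = 3
  <chi_rho, chi_2> = (1/4)[1*(6)*conj(1) + 1*(0)*conj(1) + 1*(4)*conj(-1) + 1*(2)*conj(-1)]
      = (1/4)[(6) + (0) + (-4) + (-2)] = 0/4 = 0
  <chi_rho, chi_3> = (1/4)[1*(6)*conj(1) + 1*(0)*conj(-1) + 1*(4)*conj(1) + 1*(2)*conj(-1)]
      = (1/4)[(6) + (0) + (4) + (-2)] = 8/4 = 2
  <chi_rho, chi_4> = (1/4)[1*(6)*conj(1) + 1*(0)*conj(-1) + 1*(4)*conj(-1) + 1*(2)*conj(1)]
      = (1/4)[(6) + (0) + (-4) + (2)] = 4/4 = 1
Dimension check: dim(rho) = sum (mult * dim) = 3*1 + 0*1 + 2*1 + 1*1 = 6 = chi_rho(e) = 6.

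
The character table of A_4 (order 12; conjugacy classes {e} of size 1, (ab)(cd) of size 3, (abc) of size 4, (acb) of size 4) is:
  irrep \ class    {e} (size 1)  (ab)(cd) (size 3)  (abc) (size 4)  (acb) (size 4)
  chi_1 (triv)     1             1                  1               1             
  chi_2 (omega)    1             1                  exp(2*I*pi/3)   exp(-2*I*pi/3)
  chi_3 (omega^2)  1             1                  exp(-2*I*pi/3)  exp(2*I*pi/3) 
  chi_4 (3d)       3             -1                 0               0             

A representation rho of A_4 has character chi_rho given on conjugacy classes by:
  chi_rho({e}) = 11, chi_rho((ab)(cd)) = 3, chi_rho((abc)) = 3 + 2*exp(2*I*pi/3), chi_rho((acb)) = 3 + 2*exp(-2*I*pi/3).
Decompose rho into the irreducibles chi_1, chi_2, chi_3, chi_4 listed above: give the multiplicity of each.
Multiplicities: chi_1: 3, chi_2: 2, chi_3: 0, chi_4: 2.

Why: Use <chi_rho, chi> = (1/|G|) sum_C |C| * chi_rho(C) * conj(chi(C)) with |G| = 12 for each irreducible chi in the table:
  <chi_rho, chi_1> = (1/12)[1*(11)*conj(1) + 3*(3)*conj(1) + 4*(3 + 2*exp(2*I*pi/3))*conj(1) + 4*(3 + 2*exp(-2*I*pi/3))*conj(1)]
      = (1/12)[(11) + (9) + (12 + 8*exp(2*I*pi/3)) + (12 + 8*exp(-2*I*pi/3))] = 36/12 = 3
  <chi_rho, chi_2> = (1/12)[1*(11)*conj(1) + 3*(3)*conj(1) + 4*(3 + 2*exp(2*I*pi/3))*conj(exp(2*I*pi/3)) + 4*(3 + 2*exp(-2*I*pi/3))*conj(exp(-2*I*pi/3))]
      = (1/12)[(11) + (9) + (8 + 12*exp(-2*I*pi/3)) + (8 + 12*exp(2*I*pi/3))] = 24/12 = 2
  <chi_rho, chi_3> = (1/12)[1*(11)*conj(1) + 3*(3)*conj(1) + 4*(3 + 2*exp(2*I*pi/3))*conj(exp(-2*I*pi/3)) + 4*(3 + 2*exp(-2*I*pi/3))*conj(exp(2*I*pi/3))]
      = (1/12)[(11) + (9) + (8*exp(-2*I*pi/3) + 12*exp(2*I*pi/3)) + (12*exp(-2*I*pi/3) + 8*exp(2*I*pi/3))] = 0/12 = 0
  <chi_rho, chi_4> = (1/12)[1*(11)*conj(3) + 3*(3)*conj(-1) + 4*(3 + 2*exp(2*I*pi/3))*conj(0) + 4*(3 + 2*exp(-2*I*pi/3))*conj(0)]
      = (1/12)[(33) + (-9) + (0) + (0)] = 24/12 = 2
(Exp terms are combined using exp(i*s)*conj(exp(i*t)) = exp(i*(s-t)), and sums of them are collapsed using the identity that for every m > 1 the m distinct m-th roots of unity sum to 0, e.g. 1 + exp(2*I*pi/3) + exp(-2*I*pi/3) = 0.)
Dimension check: dim(rho) = sum (mult * dim) = 3*1 + 2*1 + 0*1 + 2*3 = 11 = chi_rho(e) = 11.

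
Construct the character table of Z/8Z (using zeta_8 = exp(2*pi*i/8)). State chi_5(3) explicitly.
Character table of Z/8Z (irreps indexed chi_0,...,chi_7 with chi_k(m) = zeta_8^(k*m), zeta_8 = exp(2*pi*i/8)):
  irrep \ class  {0} (size 1)  {1} (size 1)    {2} (size 1)  {3} (size 1)    {4} (size 1)  {5} (size 1)    {6} (size 1)  {7} (size 1)  
  chi_0          1             1               1             1               1             1               1             1             
  chi_1          1             exp(I*pi/4)     I             exp(3*I*pi/4)   -1            exp(-3*I*pi/4)  -I            exp(-I*pi/4)  
  chi_2          1             I               -1            -I              1             I               -1            -I            
  chi_3          1             exp(3*I*pi/4)   -I            exp(I*pi/4)     -1            exp(-I*pi/4)    I             exp(-3*I*pi/4)
  chi_4          1             -1              1             -1              1             -1              1             -1            
  chi_5          1             exp(-3*I*pi/4)  I             exp(-I*pi/4)    -1            exp(I*pi/4)     -I            exp(3*I*pi/4) 
  chi_6          1             -I              -1            I               1             -I              -1            I             
  chi_7          1             exp(-I*pi/4)    -I            exp(-3*I*pi/4)  -1            exp(3*I*pi/4)   I             exp(I*pi/4)   

Spot check: chi_5(3) = zeta_8^(5*3) = zeta_8^15 = exp(-I*pi/4).

Argument: Z/8Z is abelian, so all 8 irreducible complex representations are 1-dimensional. They are given by chi_k(m) = zeta_8^(k*m) for k = 0,...,7. Row orthogonality: sum_m chi_k(m) conj(chi_l(m)) = 8 * [k = l].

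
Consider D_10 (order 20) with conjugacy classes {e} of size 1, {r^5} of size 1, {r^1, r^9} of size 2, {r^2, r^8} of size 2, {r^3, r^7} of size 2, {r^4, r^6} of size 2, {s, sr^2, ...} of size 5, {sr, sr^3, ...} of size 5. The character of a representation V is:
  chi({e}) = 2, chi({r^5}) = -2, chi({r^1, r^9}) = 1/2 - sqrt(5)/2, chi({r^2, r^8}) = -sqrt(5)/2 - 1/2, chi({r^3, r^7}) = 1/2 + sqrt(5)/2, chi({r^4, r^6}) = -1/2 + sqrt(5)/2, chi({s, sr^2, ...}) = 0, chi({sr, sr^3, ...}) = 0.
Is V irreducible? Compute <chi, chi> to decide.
Irreducible: <chi, chi> = 1.

Solution. <chi, chi> = (1/|G|) sum_C |C| * |chi(C)|^2 = (1/20)[1*|2|^2 + 1*|-2|^2 + 2*|1/2 - sqrt(5)/2|^2 + 2*|-sqrt(5)/2 - 1/2|^2 + 2*|1/2 + sqrt(5)/2|^2 + 2*|-1/2 + sqrt(5)/2|^2 + 5*|0|^2 + 5*|0|^2]
  = (1/20)[(4) + (4) + (3 - sqrt(5)) + (sqrt(5) + 3) + (sqrt(5) + 3) + (3 - sqrt(5)) + (0) + (0)] = 20/20 = 1.
A character is irreducible iff <chi, chi> = 1, so this representation is irreducible.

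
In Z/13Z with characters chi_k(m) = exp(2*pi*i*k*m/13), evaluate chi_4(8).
chi_4(8) = zeta_13^32 = exp(12*I*pi/13)

Solution. chi_4(8) = zeta_13^(4*8) = zeta_13^32. Since zeta_13^13 = 1, this equals zeta_13^6 = exp(2*pi*i*6/13) = exp(12*I*pi/13).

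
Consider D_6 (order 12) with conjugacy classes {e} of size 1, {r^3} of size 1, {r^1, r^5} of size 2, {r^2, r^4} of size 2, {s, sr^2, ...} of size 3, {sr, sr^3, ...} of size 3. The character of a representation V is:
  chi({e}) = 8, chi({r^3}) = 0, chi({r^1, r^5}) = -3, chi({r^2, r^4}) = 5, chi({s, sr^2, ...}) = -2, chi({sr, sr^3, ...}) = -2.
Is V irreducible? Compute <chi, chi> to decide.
Not irreducible (reducible): <chi, chi> = 13 > 1.

Explanation: <chi, chi> = (1/|G|) sum_C |C| * |chi(C)|^2 = (1/12)[1*|8|^2 + 1*|0|^2 + 2*|-3|^2 + 2*|5|^2 + 3*|-2|^2 + 3*|-2|^2]
  = (1/12)[(64) + (0) + (18) + (50) + (12) + (12)] = 156/12 = 13.
A character is irreducible iff <chi, chi> = 1, so this representation is reducible.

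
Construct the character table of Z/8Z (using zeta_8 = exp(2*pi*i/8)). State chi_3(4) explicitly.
Character table of Z/8Z (irreps indexed chi_0,...,chi_7 with chi_k(m) = zeta_8^(k*m), zeta_8 = exp(2*pi*i/8)):
  irrep \ class  {0} (size 1)  {1} (size 1)    {2} (size 1)  {3} (size 1)    {4} (size 1)  {5} (size 1)    {6} (size 1)  {7} (size 1)  
  chi_0          1             1               1             1               1             1               1             1             
  chi_1          1             exp(I*pi/4)     I             exp(3*I*pi/4)   -1            exp(-3*I*pi/4)  -I            exp(-I*pi/4)  
  chi_2          1             I               -1            -I              1             I               -1            -I            
  chi_3          1             exp(3*I*pi/4)   -I            exp(I*pi/4)     -1            exp(-I*pi/4)    I             exp(-3*I*pi/4)
  chi_4          1             -1              1             -1              1             -1              1             -1            
  chi_5          1             exp(-3*I*pi/4)  I             exp(-I*pi/4)    -1            exp(I*pi/4)     -I            exp(3*I*pi/4) 
  chi_6          1             -I              -1            I               1             -I              -1            I             
  chi_7          1             exp(-I*pi/4)    -I            exp(-3*I*pi/4)  -1            exp(3*I*pi/4)   I             exp(I*pi/4)   

Spot check: chi_3(4) = zeta_8^(3*4) = zeta_8^12 = -1.

Derivation: Z/8Z is abelian, so all 8 irreducible complex representations are 1-dimensional. They are given by chi_k(m) = zeta_8^(k*m) for k = 0,...,7. Row orthogonality: sum_m chi_k(m) conj(chi_l(m)) = 8 * [k = l].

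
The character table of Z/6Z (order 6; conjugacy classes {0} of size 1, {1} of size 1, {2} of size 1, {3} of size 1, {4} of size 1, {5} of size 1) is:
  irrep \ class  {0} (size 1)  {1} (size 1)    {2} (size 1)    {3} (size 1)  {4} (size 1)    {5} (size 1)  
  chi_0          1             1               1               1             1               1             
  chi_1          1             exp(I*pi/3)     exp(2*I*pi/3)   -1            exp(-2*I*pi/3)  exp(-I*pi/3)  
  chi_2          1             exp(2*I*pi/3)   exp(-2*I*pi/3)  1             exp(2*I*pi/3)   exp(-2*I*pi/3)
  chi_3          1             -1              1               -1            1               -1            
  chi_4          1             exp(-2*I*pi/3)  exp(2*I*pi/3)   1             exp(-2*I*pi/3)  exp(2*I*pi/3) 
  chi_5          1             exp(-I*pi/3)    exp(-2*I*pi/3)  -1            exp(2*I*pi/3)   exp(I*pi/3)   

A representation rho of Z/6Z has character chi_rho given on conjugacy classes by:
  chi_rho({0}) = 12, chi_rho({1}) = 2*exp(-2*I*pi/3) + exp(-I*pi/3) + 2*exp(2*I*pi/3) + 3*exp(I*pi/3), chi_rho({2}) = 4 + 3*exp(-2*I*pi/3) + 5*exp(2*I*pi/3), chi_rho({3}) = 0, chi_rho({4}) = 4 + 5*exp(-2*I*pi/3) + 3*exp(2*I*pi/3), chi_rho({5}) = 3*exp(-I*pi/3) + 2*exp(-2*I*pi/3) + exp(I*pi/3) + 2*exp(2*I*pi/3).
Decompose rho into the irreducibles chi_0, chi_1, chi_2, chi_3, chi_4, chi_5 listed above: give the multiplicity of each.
Multiplicities: chi_0: 2, chi_1: 3, chi_2: 2, chi_3: 2, chi_4: 2, chi_5: 1.

Explanation: Use <chi_rho, chi> = (1/|G|) sum_C |C| * chi_rho(C) * conj(chi(C)) with |G| = 6 for each irreducible chi in the table:
  <chi_rho, chi_0> = (1/6)[1*(12)*conj(1) + 1*(2*exp(-2*I*pi/3) + exp(-I*pi/3) + 2*exp(2*I*pi/3) + 3*exp(I*pi/3))*conj(1) + 1*(4 + 3*exp(-2*I*pi/3) + 5*exp(2*I*pi/3))*conj(1) + 1*(0)*conj(1) + 1*(4 + 5*exp(-2*I*pi/3) + 3*exp(2*I*pi/3))*conj(1) + 1*(3*exp(-I*pi/3) + 2*exp(-2*I*pi/3) + exp(I*pi/3) + 2*exp(2*I*pi/3))*conj(1)]
      = (1/6)[(12) + (2*exp(-2*I*pi/3) + exp(-I*pi/3) + 2*exp(2*I*pi/3) + 3*exp(I*pi/3)) + (4 + 3*exp(-2*I*pi/3) + 5*exp(2*I*pi/3)) + (0) + (4 + 5*exp(-2*I*pi/3) + 3*exp(2*I*pi/3)) + (3*exp(-I*pi/3) + 2*exp(-2*I*pi/3) + exp(I*pi/3) + 2*exp(2*I*pi/3))] = 12/6 = 2
  <chi_rho, chi_1> = (1/6)[1*(12)*conj(1) + 1*(2*exp(-2*I*pi/3) + exp(-I*pi/3) + 2*exp(2*I*pi/3) + 3*exp(I*pi/3))*conj(exp(I*pi/3)) + 1*(4 + 3*exp(-2*I*pi/3) + 5*exp(2*I*pi/3))*conj(exp(2*I*pi/3)) + 1*(0)*conj(-1) + 1*(4 + 5*exp(-2*I*pi/3) + 3*exp(2*I*pi/3))*conj(exp(-2*I*pi/3)) + 1*(3*exp(-I*pi/3) + 2*exp(-2*I*pi/3) + exp(I*pi/3) + 2*exp(2*I*pi/3))*conj(exp(-I*pi/3))]
      = (1/6)[(12) + (1 + exp(-2*I*pi/3) + 2*exp(I*pi/3)) + (5 + 4*exp(-2*I*pi/3) + 3*exp(2*I*pi/3)) + (0) + (5 + 3*exp(-2*I*pi/3) + 4*exp(2*I*pi/3)) + (1 + 2*exp(-I*pi/3) + exp(2*I*pi/3))] = 18/6 = 3
  <chi_rho, chi_2> = (1/6)[1*(12)*conj(1) + 1*(2*exp(-2*I*pi/3) + exp(-I*pi/3) + 2*exp(2*I*pi/3) + 3*exp(I*pi/3))*conj(exp(2*I*pi/3)) + 1*(4 + 3*exp(-2*I*pi/3) + 5*exp(2*I*pi/3))*conj(exp(-2*I*pi/3)) + 1*(0)*conj(1) + 1*(4 + 5*exp(-2*I*pi/3) + 3*exp(2*I*pi/3))*conj(exp(2*I*pi/3)) + 1*(3*exp(-I*pi/3) + 2*exp(-2*I*pi/3) + exp(I*pi/3) + 2*exp(2*I*pi/3))*conj(exp(-2*I*pi/3))]
      = (1/6)[(12) + (1 + 3*exp(-I*pi/3) + 2*exp(2*I*pi/3)) + (3 + 5*exp(-2*I*pi/3) + 4*exp(2*I*pi/3)) + (0) + (3 + 4*exp(-2*I*pi/3) + 5*exp(2*I*pi/3)) + (1 + 2*exp(-2*I*pi/3) + 3*exp(I*pi/3))] = 12/6 = 2
  <chi_rho, chi_3> = (1/6)[1*(12)*conj(1) + 1*(2*exp(-2*I*pi/3) + exp(-I*pi/3) + 2*exp(2*I*pi/3) + 3*exp(I*pi/3))*conj(-1) + 1*(4 + 3*exp(-2*I*pi/3) + 5*exp(2*I*pi/3))*conj(1) + 1*(0)*conj(-1) + 1*(4 + 5*exp(-2*I*pi/3) + 3*exp(2*I*pi/3))*conj(1) + 1*(3*exp(-I*pi/3) + 2*exp(-2*I*pi/3) + exp(I*pi/3) + 2*exp(2*I*pi/3))*conj(-1)]
      = (1/6)[(12) + (-3*exp(I*pi/3) - 2*exp(2*I*pi/3) - exp(-I*pi/3) - 2*exp(-2*I*pi/3)) + (4 + 3*exp(-2*I*pi/3) + 5*exp(2*I*pi/3)) + (0) + (4 + 5*exp(-2*I*pi/3) + 3*exp(2*I*pi/3)) + (-2*exp(2*I*pi/3) - exp(I*pi/3) - 2*exp(-2*I*pi/3) - 3*exp(-I*pi/3))] = 12/6 = 2
  <chi_rho, chi_4> = (1/6)[1*(12)*conj(1) + 1*(2*exp(-2*I*pi/3) + exp(-I*pi/3) + 2*exp(2*I*pi/3) + 3*exp(I*pi/3))*conj(exp(-2*I*pi/3)) + 1*(4 + 3*exp(-2*I*pi/3) + 5*exp(2*I*pi/3))*conj(exp(2*I*pi/3)) + 1*(0)*conj(1) + 1*(4 + 5*exp(-2*I*pi/3) + 3*exp(2*I*pi/3))*conj(exp(-2*I*pi/3)) + 1*(3*exp(-I*pi/3) + 2*exp(-2*I*pi/3) + exp(I*pi/3) + 2*exp(2*I*pi/3))*conj(exp(2*I*pi/3))]
      = (1/6)[(12) + (-1 + 2*exp(-2*I*pi/3) + exp(I*pi/3)) + (5 + 4*exp(-2*I*pi/3) + 3*exp(2*I*pi/3)) + (0) + (5 + 3*exp(-2*I*pi/3) + 4*exp(2*I*pi/3)) + (-1 + exp(-I*pi/3) + 2*exp(2*I*pi/3))] = 12/6 = 2
  <chi_rho, chi_5> = (1/6)[1*(12)*conj(1) + 1*(2*exp(-2*I*pi/3) + exp(-I*pi/3) + 2*exp(2*I*pi/3) + 3*exp(I*pi/3))*conj(exp(-I*pi/3)) + 1*(4 + 3*exp(-2*I*pi/3) + 5*exp(2*I*pi/3))*conj(exp(-2*I*pi/3)) + 1*(0)*conj(-1) + 1*(4 + 5*exp(-2*I*pi/3) + 3*exp(2*I*pi/3))*conj(exp(2*I*pi/3)) + 1*(3*exp(-I*pi/3) + 2*exp(-2*I*pi/3) + exp(I*pi/3) + 2*exp(2*I*pi/3))*conj(exp(I*pi/3))]
      = (1/6)[(12) + (-1 + 2*exp(-I*pi/3) + 3*exp(2*I*pi/3)) + (3 + 5*exp(-2*I*pi/3) + 4*exp(2*I*pi/3)) + (0) + (3 + 4*exp(-2*I*pi/3) + 5*exp(2*I*pi/3)) + (-1 + 3*exp(-2*I*pi/3) + 2*exp(I*pi/3))] = 6/6 = 1
(Exp terms are combined using exp(i*s)*conj(exp(i*t)) = exp(i*(s-t)), and sums of them are collapsed using the identity that for every m > 1 the m distinct m-th roots of unity sum to 0, e.g. 1 + exp(2*I*pi/3) + exp(-2*I*pi/3) = 0.)
Dimension check: dim(rho) = sum (mult * dim) = 2*1 + 3*1 + 2*1 + 2*1 + 2*1 + 1*1 = 12 = chi_rho(e) = 12.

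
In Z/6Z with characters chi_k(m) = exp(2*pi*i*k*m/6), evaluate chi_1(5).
chi_1(5) = zeta_6^5 = exp(-I*pi/3)

Why: chi_1(5) = zeta_6^(1*5) = zeta_6^5. Since zeta_6^6 = 1, this equals zeta_6^5 = exp(2*pi*i*5/6) = exp(-I*pi/3).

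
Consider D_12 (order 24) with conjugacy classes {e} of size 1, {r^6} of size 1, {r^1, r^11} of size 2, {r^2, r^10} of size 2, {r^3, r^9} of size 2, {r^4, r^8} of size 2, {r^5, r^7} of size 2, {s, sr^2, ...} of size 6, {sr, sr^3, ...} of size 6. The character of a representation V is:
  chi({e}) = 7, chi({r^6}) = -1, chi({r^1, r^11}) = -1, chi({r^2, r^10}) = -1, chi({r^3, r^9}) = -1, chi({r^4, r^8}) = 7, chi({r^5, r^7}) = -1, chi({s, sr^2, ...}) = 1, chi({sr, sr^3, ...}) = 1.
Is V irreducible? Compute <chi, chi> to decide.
Not irreducible (reducible): <chi, chi> = 7 > 1.

Proof sketch: <chi, chi> = (1/|G|) sum_C |C| * |chi(C)|^2 = (1/24)[1*|7|^2 + 1*|-1|^2 + 2*|-1|^2 + 2*|-1|^2 + 2*|-1|^2 + 2*|7|^2 + 2*|-1|^2 + 6*|1|^2 + 6*|1|^2]
  = (1/24)[(49) + (1) + (2) + (2) + (2) + (98) + (2) + (6) + (6)] = 168/24 = 7.
A character is irreducible iff <chi, chi> = 1, so this representation is reducible.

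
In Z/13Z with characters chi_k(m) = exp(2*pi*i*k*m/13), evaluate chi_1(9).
chi_1(9) = zeta_13^9 = exp(-8*I*pi/13)

Argument: chi_1(9) = zeta_13^(1*9) = zeta_13^9. Since zeta_13^13 = 1, this equals zeta_13^9 = exp(2*pi*i*9/13) = exp(-8*I*pi/13).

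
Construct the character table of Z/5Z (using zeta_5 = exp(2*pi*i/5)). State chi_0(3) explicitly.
Character table of Z/5Z (irreps indexed chi_0,...,chi_4 with chi_k(m) = zeta_5^(k*m), zeta_5 = exp(2*pi*i/5)):
  irrep \ class  {0} (size 1)  {1} (size 1)    {2} (size 1)    {3} (size 1)    {4} (size 1)  
  chi_0          1             1               1               1               1             
  chi_1          1             exp(2*I*pi/5)   exp(4*I*pi/5)   exp(-4*I*pi/5)  exp(-2*I*pi/5)
  chi_2          1             exp(4*I*pi/5)   exp(-2*I*pi/5)  exp(2*I*pi/5)   exp(-4*I*pi/5)
  chi_3          1             exp(-4*I*pi/5)  exp(2*I*pi/5)   exp(-2*I*pi/5)  exp(4*I*pi/5) 
  chi_4          1             exp(-2*I*pi/5)  exp(-4*I*pi/5)  exp(4*I*pi/5)   exp(2*I*pi/5) 

Spot check: chi_0(3) = zeta_5^(0*3) = zeta_5^0 = 1.

Explanation: Z/5Z is abelian, so all 5 irreducible complex representations are 1-dimensional. They are given by chi_k(m) = zeta_5^(k*m) for k = 0,...,4. Row orthogonality: sum_m chi_k(m) conj(chi_l(m)) = 5 * [k = l].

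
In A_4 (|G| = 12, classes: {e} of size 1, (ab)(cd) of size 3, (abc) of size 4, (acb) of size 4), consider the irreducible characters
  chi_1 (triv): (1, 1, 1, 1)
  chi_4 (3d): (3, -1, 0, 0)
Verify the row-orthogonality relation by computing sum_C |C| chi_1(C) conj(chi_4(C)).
Sum = 0; so <chi_1, chi_4> = 0 (distinct irreducibles are orthogonal).

Why: Compute term by term over conjugacy classes (|C| * chi_1(C) * conj(chi_4(C))):
  1*(1)*conj(3) + 3*(1)*conj(-1) + 4*(1)*conj(0) + 4*(1)*conj(0)
  = (3) + (-3) + (0) + (0)
  = 0.
(Exp terms are combined using exp(i*s)*conj(exp(i*t)) = exp(i*(s-t)), and sums of them are collapsed using the identity that for every m > 1 the m distinct m-th roots of unity sum to 0, e.g. 1 + exp(2*I*pi/3) + exp(-2*I*pi/3) = 0.)
Dividing by |G| = 12 gives 0/12 = 0, matching the row-orthogonality relation <chi_1, chi_4> = [chi_1 = chi_4].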